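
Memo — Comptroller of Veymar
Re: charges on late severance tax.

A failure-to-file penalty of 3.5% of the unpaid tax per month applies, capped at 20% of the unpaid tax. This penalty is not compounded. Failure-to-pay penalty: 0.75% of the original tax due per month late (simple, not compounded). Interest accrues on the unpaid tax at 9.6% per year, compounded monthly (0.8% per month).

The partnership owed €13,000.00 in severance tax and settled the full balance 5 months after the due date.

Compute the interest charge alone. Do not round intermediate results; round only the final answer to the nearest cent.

Interest: €13,000.00 × ((1 + 0.008)^5 − 1) = €13,000.00 × 0.0406451… = €528.3868…

€528.39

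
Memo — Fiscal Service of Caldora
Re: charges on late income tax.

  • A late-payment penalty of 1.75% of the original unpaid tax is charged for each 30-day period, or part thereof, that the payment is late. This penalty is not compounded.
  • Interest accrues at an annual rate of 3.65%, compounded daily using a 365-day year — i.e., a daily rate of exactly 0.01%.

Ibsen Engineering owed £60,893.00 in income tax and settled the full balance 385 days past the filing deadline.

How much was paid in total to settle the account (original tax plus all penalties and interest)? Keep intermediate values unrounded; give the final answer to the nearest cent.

£77,136.13

Penalty periods: ⌈385/30⌉ = 13; penalty = 13 × 1.75% × £60,893.00 = £13,853.16…
Interest: £60,893.00 × ((1 + 0.0001)^385 − 1) = £60,893.00 × 0.03924873… = £2,389.9728…
Total = £60,893.00 + £13,853.1575 + £2,389.9728… = £77,136.13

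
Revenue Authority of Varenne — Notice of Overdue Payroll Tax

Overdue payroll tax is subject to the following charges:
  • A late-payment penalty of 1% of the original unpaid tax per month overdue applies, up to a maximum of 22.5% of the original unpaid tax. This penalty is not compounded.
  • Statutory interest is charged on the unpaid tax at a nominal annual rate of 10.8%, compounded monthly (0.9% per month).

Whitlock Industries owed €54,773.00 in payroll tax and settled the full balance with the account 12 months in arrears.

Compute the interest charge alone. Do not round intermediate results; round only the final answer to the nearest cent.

Interest: €54,773.00 × ((1 + 0.009)^12 − 1) = €54,773.00 × 0.1135097… = €6,217.2654…

€6,217.27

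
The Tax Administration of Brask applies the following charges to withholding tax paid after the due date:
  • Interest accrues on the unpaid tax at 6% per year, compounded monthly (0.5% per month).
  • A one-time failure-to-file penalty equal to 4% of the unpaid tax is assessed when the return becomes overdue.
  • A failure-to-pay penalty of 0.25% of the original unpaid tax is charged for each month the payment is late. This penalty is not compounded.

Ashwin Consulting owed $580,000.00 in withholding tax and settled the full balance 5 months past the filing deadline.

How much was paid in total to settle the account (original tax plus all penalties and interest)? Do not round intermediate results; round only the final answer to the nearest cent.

$625,095.73

Failure-to-file penalty: 4% × $580,000.00 = $23,200.00
Failure-to-pay penalty: 5 × 0.25% × $580,000.00 = $7,250.00
Interest: $580,000.00 × ((1 + 0.005)^5 − 1) = $580,000.00 × 0.0252513… = $14,645.7268…
Total = $580,000.00 + $30,450.0000 + $14,645.7268… = $625,095.73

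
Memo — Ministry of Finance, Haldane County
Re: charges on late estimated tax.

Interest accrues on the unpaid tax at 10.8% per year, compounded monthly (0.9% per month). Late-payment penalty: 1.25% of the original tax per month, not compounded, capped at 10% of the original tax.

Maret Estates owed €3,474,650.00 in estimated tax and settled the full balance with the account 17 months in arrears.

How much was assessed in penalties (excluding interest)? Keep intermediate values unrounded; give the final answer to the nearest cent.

€347,465.00

Penalty (uncapped): 17 × 1.25% × €3,474,650.00 = €738,363.13…; cap = 10% × €3,474,650.00 = €347,465.00 → penalty = €347,465.00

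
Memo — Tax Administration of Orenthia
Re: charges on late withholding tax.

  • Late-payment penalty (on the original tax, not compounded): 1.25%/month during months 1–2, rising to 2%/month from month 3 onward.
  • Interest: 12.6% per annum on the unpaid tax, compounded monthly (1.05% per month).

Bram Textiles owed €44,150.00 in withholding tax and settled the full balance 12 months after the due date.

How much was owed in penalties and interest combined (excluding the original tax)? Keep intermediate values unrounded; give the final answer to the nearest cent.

€15,829.42

Penalty, months 1–2: 2 × 1.25% × €44,150.00 = €1,103.75
Penalty, months 3–12: 10 × 2% × €44,150.00 = €8,830.00
Interest: €44,150.00 × ((1 + 0.0105)^12 − 1) = €44,150.00 × 0.1335373… = €5,895.6716…
Penalties + interest = €9,933.7500 + €5,895.6716… = €15,829.42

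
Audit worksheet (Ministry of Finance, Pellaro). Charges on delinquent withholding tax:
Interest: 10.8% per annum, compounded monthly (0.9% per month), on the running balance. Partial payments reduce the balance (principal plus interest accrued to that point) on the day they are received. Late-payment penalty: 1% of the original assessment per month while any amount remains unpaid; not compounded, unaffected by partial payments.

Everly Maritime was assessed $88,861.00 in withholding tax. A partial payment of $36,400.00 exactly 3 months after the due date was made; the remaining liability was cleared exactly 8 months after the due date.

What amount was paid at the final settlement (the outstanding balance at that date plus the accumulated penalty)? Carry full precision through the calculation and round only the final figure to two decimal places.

$64,505.33

Balance at month 3: $88,861.0000 × (1 + 0.009)^3 = $91,281.9050…
After $36,400.00 payment: $91,281.9050… − $36,400.00 = $54,881.9050…
Balance at month 8: $54,881.9050… × (1 + 0.009)^5 = $57,396.4470…
Penalty: 8 × 1% × $88,861.00 = $7,108.88
Final settlement = outstanding balance + penalty = $57,396.4470… + $7,108.88 = $64,505.33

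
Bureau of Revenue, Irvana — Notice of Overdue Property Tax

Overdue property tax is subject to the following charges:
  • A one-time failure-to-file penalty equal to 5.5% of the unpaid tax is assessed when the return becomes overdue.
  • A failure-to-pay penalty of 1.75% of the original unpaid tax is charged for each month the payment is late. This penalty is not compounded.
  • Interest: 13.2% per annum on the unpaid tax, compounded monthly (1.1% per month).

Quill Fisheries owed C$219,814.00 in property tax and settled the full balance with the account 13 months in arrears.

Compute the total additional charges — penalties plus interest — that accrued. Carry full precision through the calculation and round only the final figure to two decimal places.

C$95,691.48

Failure-to-file penalty: 5.5% × C$219,814.00 = C$12,089.77
Failure-to-pay penalty = 1.75% × C$219,814.00 × 13 mo = C$50,007.69…
Interest: C$219,814.00 × ((1 + 0.011)^13 − 1) = C$219,814.00 × 0.1528293… = C$33,594.0296…
Penalties + interest = C$62,097.4550 + C$33,594.0296… = C$95,691.48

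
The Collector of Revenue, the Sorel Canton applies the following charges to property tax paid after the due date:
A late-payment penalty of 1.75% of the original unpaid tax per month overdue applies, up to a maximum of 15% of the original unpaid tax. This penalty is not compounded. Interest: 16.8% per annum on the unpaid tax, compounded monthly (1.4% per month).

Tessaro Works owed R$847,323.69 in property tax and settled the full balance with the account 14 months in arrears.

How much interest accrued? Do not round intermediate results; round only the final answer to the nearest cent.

R$182,068.14

Interest: R$847,323.69 × ((1 + 0.014)^14 − 1) = R$847,323.69 × 0.2148744… = R$182,068.1442…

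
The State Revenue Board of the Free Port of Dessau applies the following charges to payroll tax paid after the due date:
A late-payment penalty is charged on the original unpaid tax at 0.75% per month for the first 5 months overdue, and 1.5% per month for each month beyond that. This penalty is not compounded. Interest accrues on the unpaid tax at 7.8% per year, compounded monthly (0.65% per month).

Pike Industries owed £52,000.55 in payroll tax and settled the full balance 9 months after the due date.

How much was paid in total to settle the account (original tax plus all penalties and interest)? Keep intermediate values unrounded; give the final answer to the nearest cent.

£60,192.94

Penalty, months 1–5: 5 × 0.75% × £52,000.55 = £1,950.02…
Penalty, months 6–9: 4 × 1.5% × £52,000.55 = £3,120.03…
Interest: £52,000.55 × ((1 + 0.0065)^9 − 1) = £52,000.55 × 0.0600443… = £3,122.3364…
Total = £52,000.55 + £5,070.0536… + £3,122.3364… = £60,192.94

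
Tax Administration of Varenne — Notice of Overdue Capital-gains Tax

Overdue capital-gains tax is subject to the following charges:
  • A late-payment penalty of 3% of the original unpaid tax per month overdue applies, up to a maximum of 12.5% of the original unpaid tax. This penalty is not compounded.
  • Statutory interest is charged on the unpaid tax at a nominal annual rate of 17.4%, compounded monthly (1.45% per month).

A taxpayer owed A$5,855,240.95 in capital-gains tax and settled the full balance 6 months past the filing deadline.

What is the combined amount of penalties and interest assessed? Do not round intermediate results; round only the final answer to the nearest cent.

A$1,260,137.96

Penalty (uncapped): 6 × 3% × A$5,855,240.95 = A$1,053,943.37…; cap = 12.5% × A$5,855,240.95 = A$731,905.12… → penalty = A$731,905.12…
Interest: A$5,855,240.95 × ((1 + 0.0145)^6 − 1) = A$5,855,240.95 × 0.0902154… = A$528,232.8425…
Penalties + interest = A$731,905.1188… + A$528,232.8425… = A$1,260,137.96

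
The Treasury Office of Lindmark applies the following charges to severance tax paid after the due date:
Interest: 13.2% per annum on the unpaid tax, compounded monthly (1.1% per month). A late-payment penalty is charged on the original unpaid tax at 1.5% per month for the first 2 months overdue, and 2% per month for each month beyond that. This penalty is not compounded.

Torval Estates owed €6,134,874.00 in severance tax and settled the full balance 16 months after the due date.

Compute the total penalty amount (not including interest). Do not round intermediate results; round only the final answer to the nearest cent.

€1,901,810.94

Penalty, months 1–2: 2 × 1.5% × €6,134,874.00 = €184,046.22
Penalty, months 3–16: 14 × 2% × €6,134,874.00 = €1,717,764.72
Total penalty = €184,046.22 + €1,717,764.72 = €1,901,810.94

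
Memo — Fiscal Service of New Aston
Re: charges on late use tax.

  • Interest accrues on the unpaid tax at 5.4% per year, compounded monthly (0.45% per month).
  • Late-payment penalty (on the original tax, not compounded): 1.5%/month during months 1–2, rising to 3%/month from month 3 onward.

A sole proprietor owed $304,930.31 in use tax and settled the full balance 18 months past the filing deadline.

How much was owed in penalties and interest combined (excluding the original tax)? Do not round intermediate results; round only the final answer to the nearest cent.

$181,181.63

Penalty, months 1–2: 2 × 1.5% × $304,930.31 = $9,147.91…
Penalty, months 3–18: 16 × 3% × $304,930.31 = $146,366.55…
Interest: $304,930.31 × ((1 + 0.0045)^18 − 1) = $304,930.31 × 0.0841739… = $25,667.1669…
Penalties + interest = $155,514.4581 + $25,667.1669… = $181,181.63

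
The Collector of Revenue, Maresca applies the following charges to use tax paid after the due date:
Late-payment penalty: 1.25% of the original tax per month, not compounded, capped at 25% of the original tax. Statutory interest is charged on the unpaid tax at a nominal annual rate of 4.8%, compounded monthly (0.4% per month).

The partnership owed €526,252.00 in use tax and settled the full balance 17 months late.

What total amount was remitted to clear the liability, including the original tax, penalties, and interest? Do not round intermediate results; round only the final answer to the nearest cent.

€675,034.04

Penalty: 17 × 1.25% × €526,252.00 = €111,828.55 (below the 25% cap of €131,563.00)
Interest: €526,252.00 × ((1 + 0.004)^17 − 1) = €526,252.00 × 0.0702201… = €36,953.4868…
Total = €526,252.00 + €111,828.5500 + €36,953.4868… = €675,034.04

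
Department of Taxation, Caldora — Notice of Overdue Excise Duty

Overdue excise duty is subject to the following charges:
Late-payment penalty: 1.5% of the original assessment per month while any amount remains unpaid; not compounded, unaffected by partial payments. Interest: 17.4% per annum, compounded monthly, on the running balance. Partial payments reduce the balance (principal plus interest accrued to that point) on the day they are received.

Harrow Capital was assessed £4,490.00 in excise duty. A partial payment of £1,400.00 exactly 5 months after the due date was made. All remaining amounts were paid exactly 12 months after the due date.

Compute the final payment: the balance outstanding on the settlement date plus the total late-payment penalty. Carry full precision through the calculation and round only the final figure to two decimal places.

£4,596.44

Monthly rate = 17.4% ÷ 12 = 1.45%
Balance at month 5: £4,490.0000 × (1 + 0.0145)^5 = £4,825.1031…
After £1,400.00 payment: £4,825.1031… − £1,400.00 = £3,425.1031…
Balance at month 12: £3,425.1031… × (1 + 0.0145)^7 = £3,788.2446…
Penalty: 12 × 1.5% × £4,490.00 = £808.20
Final settlement = outstanding balance + penalty = £3,788.2446… + £808.20 = £4,596.44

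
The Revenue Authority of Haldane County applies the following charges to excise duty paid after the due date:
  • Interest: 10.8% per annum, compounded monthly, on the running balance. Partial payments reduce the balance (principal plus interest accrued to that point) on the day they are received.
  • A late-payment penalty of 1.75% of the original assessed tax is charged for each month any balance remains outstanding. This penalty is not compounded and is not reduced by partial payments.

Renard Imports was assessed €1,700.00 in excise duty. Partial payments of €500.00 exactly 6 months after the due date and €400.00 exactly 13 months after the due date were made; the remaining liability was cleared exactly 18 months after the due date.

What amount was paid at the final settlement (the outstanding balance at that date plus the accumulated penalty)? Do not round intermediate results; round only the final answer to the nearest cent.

Monthly rate = 10.8% ÷ 12 = 0.9%
Balance at month 6: €1,700.0000 × (1 + 0.009)^6 = €1,793.8905…
After €500.00 payment: €1,793.8905… − €500.00 = €1,293.8905…
Balance at month 13: €1,293.8905… × (1 + 0.009)^7 = €1,377.6398…
After €400.00 payment: €1,377.6398… − €400.00 = €977.6398…
Balance at month 18: €977.6398… × (1 + 0.009)^5 = €1,022.4326…
Penalty: 18 × 1.75% × €1,700.00 = €535.50
Final settlement = outstanding balance + penalty = €1,022.4326… + €535.50 = €1,557.93

€1,557.93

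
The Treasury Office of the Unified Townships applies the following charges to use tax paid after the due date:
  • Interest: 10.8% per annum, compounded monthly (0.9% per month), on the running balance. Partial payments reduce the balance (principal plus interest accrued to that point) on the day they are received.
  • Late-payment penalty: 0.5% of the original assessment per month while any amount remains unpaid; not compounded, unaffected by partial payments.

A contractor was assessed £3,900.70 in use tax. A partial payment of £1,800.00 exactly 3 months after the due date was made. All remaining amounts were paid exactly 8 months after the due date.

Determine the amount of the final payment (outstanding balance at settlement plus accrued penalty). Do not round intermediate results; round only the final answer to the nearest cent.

Balance at month 3: £3,900.7000 × (1 + 0.009)^3 = £4,006.9696…
After £1,800.00 payment: £4,006.9696… − £1,800.00 = £2,206.9696…
Balance at month 8: £2,206.9696… × (1 + 0.009)^5 = £2,308.0871…
Penalty: 8 × 0.5% × £3,900.70 = £156.03…
Final settlement = outstanding balance + penalty = £2,308.0871… + £156.03… = £2,464.12

£2,464.12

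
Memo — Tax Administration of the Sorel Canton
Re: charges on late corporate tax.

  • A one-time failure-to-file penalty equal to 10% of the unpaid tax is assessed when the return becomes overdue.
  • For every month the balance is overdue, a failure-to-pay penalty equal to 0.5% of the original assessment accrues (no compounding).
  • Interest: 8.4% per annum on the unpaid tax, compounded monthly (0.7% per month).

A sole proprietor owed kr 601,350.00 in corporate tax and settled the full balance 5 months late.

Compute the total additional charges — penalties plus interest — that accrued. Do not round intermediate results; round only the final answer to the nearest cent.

kr 96,512.73

Failure-to-file penalty: 10% × kr 601,350.00 = kr 60,135.00
Failure-to-pay penalty = 0.5% × kr 601,350.00 × 5 mo = kr 15,033.75
Interest: kr 601,350.00 × ((1 + 0.007)^5 − 1) = kr 601,350.00 × 0.0354934… = kr 21,343.9814…
Penalties + interest = kr 75,168.7500 + kr 21,343.9814… = kr 96,512.73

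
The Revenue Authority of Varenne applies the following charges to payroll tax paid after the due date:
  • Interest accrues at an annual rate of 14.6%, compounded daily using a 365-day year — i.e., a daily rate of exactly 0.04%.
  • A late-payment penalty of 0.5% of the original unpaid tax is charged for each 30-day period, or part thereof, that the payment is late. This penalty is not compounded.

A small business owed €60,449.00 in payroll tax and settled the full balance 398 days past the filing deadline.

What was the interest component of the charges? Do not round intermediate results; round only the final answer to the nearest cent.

Interest: €60,449.00 × ((1 + 0.0004)^398 − 1) = €60,449.00 × 0.17253511… = €10,429.5751…

€10,429.58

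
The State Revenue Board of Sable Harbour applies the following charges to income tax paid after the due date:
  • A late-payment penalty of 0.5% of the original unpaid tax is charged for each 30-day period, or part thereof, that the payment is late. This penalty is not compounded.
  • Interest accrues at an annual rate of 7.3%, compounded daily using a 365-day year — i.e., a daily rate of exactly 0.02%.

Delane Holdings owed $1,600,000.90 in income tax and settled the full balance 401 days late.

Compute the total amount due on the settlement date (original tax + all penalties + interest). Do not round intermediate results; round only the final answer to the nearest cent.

Penalty periods: ⌈401/30⌉ = 14; penalty = 14 × 0.5% × $1,600,000.90 = $112,000.06…
Interest: $1,600,000.90 × ((1 + 0.0002)^401 − 1) = $1,600,000.90 × 0.08349506… = $133,592.1683…
Total = $1,600,000.90 + $112,000.0630 + $133,592.1683… = $1,845,593.13

$1,845,593.13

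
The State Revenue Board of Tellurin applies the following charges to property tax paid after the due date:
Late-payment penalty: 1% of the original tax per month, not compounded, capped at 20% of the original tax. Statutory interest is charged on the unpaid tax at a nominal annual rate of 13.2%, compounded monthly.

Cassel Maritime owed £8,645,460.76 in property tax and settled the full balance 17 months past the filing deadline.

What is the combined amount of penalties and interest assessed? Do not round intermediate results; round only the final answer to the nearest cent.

Penalty: 17 × 1% × £8,645,460.76 = £1,469,728.33… (below the 20% cap of £1,729,092.15…)
Interest (13.2%/yr ÷ 12 = 1.1%/month): £8,645,460.76 × ((1 + 0.011)^17 − 1) = £1,767,105.7629…
Penalties + interest = £1,469,728.3292 + £1,767,105.7629… = £3,236,834.09

£3,236,834.09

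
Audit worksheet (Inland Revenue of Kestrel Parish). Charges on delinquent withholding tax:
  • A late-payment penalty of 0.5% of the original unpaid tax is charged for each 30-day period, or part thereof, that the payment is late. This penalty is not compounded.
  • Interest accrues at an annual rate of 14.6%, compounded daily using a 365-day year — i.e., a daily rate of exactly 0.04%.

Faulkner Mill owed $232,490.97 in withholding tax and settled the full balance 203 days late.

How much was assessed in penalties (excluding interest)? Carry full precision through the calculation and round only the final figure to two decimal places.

$8,137.18

Penalty periods: ⌈203/30⌉ = 7; penalty = 7 × 0.5% × $232,490.97 = $8,137.18…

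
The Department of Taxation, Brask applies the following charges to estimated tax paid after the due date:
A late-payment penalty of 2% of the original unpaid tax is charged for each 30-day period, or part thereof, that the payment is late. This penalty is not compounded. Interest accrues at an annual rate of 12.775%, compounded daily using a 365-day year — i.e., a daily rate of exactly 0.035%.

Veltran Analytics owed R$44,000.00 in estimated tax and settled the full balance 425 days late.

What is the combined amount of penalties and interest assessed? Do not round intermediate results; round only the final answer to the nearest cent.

Penalty periods: ⌈425/30⌉ = 15; penalty = 15 × 2% × R$44,000.00 = R$13,200.00
Interest: R$44,000.00 × ((1 + 0.00035)^425 − 1) = R$44,000.00 × 0.16035266… = R$7,055.5170…
Penalties + interest = R$13,200.0000 + R$7,055.5170… = R$20,255.52

R$20,255.52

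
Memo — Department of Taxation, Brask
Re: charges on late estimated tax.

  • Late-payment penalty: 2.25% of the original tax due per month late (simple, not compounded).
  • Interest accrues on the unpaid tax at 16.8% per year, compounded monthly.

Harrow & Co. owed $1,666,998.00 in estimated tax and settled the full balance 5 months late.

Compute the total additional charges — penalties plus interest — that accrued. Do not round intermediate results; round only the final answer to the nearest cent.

$307,540.51

Late-payment penalty = 2.25% × $1,666,998.00 × 5 mo = $187,537.28…
Interest (16.8%/yr ÷ 12 = 1.4%/month): $1,666,998.00 × ((1 + 0.014)^5 − 1) = $120,003.2396…
Penalties + interest = $187,537.2750 + $120,003.2396… = $307,540.51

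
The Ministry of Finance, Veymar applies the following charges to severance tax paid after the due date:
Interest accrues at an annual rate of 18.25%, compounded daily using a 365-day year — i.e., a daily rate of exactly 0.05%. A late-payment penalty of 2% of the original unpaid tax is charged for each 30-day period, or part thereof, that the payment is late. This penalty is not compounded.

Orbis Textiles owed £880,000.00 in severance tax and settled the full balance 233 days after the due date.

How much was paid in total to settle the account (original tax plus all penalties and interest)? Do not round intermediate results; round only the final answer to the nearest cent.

£1,129,501.82

Penalty periods: ⌈233/30⌉ = 8; penalty = 8 × 2% × £880,000.00 = £140,800.00
Interest: £880,000.00 × ((1 + 0.0005)^233 − 1) = £880,000.00 × 0.12352480… = £108,701.8224…
Total = £880,000.00 + £140,800.0000 + £108,701.8224… = £1,129,501.82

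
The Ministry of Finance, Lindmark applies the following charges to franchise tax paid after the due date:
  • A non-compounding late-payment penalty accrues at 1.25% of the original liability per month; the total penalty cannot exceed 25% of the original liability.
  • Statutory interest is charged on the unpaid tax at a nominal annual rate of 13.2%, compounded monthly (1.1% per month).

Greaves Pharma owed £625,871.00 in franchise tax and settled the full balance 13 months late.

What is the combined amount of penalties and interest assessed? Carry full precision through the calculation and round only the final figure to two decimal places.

Penalty: 13 × 1.25% × £625,871.00 = £101,704.04… (below the 25% cap of £156,467.75)
Interest: £625,871.00 × ((1 + 0.011)^13 − 1) = £625,871.00 × 0.1528293… = £95,651.4548…
Penalties + interest = £101,704.0375 + £95,651.4548… = £197,355.49

£197,355.49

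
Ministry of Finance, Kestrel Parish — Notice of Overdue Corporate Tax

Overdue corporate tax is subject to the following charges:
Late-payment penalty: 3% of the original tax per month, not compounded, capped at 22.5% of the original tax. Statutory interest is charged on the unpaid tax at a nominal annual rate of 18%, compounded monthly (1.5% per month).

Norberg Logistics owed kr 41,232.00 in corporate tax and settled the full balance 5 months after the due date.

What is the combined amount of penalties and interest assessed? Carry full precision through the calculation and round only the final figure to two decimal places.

kr 9,371.37

Penalty: 5 × 3% × kr 41,232.00 = kr 6,184.80 (below the 22.5% cap of kr 9,277.20)
Interest: kr 41,232.00 × ((1 + 0.015)^5 − 1) = kr 41,232.00 × 0.0772840… = kr 3,186.5740…
Penalties + interest = kr 6,184.8000 + kr 3,186.5740… = kr 9,371.37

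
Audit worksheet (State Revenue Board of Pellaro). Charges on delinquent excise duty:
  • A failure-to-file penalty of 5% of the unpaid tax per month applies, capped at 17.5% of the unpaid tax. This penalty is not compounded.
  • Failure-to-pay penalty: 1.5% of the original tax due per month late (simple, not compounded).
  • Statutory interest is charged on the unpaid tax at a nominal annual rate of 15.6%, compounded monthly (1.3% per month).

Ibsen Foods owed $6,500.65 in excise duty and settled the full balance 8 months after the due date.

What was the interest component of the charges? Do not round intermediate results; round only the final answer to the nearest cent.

$707.64

Interest: $6,500.65 × ((1 + 0.013)^8 − 1) = $6,500.65 × 0.1088571… = $707.6416…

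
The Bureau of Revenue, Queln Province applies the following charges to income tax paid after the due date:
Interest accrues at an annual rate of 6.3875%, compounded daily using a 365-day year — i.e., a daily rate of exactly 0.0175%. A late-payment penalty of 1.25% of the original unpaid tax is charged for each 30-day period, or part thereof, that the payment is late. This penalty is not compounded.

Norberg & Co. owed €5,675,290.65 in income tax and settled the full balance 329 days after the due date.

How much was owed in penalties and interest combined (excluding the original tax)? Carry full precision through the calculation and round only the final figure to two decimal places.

Penalty periods: ⌈329/30⌉ = 11; penalty = 11 × 1.25% × €5,675,290.65 = €780,352.46…
Interest: €5,675,290.65 × ((1 + 0.000175)^329 − 1) = €5,675,290.65 × 0.05925938… = €336,314.1870…
Penalties + interest = €780,352.4644… + €336,314.1870… = €1,116,666.65

€1,116,666.65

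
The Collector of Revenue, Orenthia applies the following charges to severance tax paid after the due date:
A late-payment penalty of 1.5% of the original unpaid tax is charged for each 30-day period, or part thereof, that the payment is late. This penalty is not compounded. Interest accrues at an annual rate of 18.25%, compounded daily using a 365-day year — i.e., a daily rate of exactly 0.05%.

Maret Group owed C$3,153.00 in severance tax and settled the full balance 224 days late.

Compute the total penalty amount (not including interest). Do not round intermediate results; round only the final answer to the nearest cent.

Penalty periods: ⌈224/30⌉ = 8; penalty = 8 × 1.5% × C$3,153.00 = C$378.36

C$378.36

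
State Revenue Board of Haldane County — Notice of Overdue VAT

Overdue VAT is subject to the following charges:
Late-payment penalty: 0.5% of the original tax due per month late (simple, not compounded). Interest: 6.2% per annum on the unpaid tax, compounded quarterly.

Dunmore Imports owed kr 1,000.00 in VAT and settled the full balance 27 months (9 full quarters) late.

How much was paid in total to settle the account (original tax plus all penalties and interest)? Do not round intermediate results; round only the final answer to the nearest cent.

Late-payment penalty = 0.5% × kr 1,000.00 × 27 mo = kr 135.00
Interest (6.2%/yr ÷ 4 = 1.55%/quarter): kr 1,000.00 × ((1 + 0.0155)^9 − 1) = kr 148.4692…
Total = kr 1,000.00 + kr 135.0000 + kr 148.4692… = kr 1,283.47

kr 1,283.47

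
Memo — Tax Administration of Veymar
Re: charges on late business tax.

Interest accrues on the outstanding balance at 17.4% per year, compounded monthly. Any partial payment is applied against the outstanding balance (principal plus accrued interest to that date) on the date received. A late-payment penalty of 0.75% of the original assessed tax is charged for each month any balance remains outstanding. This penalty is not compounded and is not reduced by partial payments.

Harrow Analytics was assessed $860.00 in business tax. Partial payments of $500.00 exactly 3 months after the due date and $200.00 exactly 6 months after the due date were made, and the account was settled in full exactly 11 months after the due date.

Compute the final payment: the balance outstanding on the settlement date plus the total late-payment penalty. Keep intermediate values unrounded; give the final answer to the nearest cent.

Monthly rate = 17.4% ÷ 12 = 1.45%
Balance at month 3: $860.0000 × (1 + 0.0145)^3 = $897.9551…
After $500.00 payment: $897.9551… − $500.00 = $397.9551…
Balance at month 6: $397.9551… × (1 + 0.0145)^3 = $415.5183…
After $200.00 payment: $415.5183… − $200.00 = $215.5183…
Balance at month 11: $215.5183… × (1 + 0.0145)^5 = $231.6032…
Penalty: 11 × 0.75% × $860.00 = $70.95
Final settlement = outstanding balance + penalty = $231.6032… + $70.95 = $302.55

$302.55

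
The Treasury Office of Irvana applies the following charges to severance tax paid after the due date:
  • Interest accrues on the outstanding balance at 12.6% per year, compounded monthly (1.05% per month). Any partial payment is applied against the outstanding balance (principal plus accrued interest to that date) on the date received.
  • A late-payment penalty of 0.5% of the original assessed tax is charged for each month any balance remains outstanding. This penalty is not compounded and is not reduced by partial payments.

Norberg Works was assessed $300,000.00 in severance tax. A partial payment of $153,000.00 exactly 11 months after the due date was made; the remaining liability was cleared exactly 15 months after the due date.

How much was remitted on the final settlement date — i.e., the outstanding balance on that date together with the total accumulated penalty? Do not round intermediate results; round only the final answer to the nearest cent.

Balance at month 11: $300,000.0000 × (1 + 0.0105)^11 = $336,527.6487…
After $153,000.00 payment: $336,527.6487… − $153,000.00 = $183,527.6487…
Balance at month 15: $183,527.6487… × (1 + 0.0105)^4 = $191,358.0655…
Penalty: 15 × 0.5% × $300,000.00 = $22,500.00
Final settlement = outstanding balance + penalty = $191,358.0655… + $22,500.00 = $213,858.07

$213,858.07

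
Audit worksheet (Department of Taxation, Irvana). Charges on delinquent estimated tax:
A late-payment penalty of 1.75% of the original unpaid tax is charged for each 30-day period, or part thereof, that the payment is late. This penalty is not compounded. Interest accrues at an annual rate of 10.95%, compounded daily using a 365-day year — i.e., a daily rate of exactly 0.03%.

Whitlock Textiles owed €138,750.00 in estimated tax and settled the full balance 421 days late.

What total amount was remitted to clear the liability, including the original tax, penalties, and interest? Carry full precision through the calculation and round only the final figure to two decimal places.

€193,847.77

Penalty periods: ⌈421/30⌉ = 15; penalty = 15 × 1.75% × €138,750.00 = €36,421.88…
Interest: €138,750.00 × ((1 + 0.0003)^421 − 1) = €138,750.00 × 0.13460101… = €18,675.8906…
Total = €138,750.00 + €36,421.8750 + €18,675.8906… = €193,847.77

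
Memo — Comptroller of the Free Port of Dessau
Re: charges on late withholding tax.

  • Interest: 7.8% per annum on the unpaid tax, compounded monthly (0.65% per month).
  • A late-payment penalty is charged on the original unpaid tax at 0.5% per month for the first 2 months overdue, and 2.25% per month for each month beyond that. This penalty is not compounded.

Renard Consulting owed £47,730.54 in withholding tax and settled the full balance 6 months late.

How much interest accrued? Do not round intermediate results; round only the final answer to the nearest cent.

Interest: £47,730.54 × ((1 + 0.0065)^6 − 1) = £47,730.54 × 0.0396393… = £1,892.0037…

£1,892.00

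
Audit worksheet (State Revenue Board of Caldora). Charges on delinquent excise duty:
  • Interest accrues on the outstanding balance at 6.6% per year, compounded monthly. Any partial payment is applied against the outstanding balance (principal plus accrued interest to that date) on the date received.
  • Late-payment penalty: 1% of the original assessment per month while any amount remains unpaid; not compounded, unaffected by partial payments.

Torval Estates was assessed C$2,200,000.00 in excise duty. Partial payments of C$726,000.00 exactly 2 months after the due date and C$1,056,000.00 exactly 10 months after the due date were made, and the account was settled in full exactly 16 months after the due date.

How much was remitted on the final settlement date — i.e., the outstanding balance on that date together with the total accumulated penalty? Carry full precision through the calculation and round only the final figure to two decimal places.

Monthly rate = 6.6% ÷ 12 = 0.55%
Balance at month 2: C$2,200,000.0000 × (1 + 0.0055)^2 = C$2,224,266.5500
After C$726,000.00 payment: C$2,224,266.5500 − C$726,000.00 = C$1,498,266.5500
Balance at month 10: C$1,498,266.5500 × (1 + 0.0055)^8 = C$1,565,473.3657…
After C$1,056,000.00 payment: C$1,565,473.3657… − C$1,056,000.00 = C$509,473.3657…
Balance at month 16: C$509,473.3657… × (1 + 0.0055)^6 = C$526,518.8626…
Penalty: 16 × 1% × C$2,200,000.00 = C$352,000.00
Final settlement = outstanding balance + penalty = C$526,518.8626… + C$352,000.00 = C$878,518.86

C$878,518.86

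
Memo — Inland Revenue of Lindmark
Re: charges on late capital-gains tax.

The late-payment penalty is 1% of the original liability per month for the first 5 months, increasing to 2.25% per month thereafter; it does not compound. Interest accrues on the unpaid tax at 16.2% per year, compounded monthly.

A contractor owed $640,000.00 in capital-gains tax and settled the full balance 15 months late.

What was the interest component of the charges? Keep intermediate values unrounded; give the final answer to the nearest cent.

$142,593.56

Interest (16.2%/yr ÷ 12 = 1.35%/month): $640,000.00 × ((1 + 0.0135)^15 − 1) = $142,593.5594…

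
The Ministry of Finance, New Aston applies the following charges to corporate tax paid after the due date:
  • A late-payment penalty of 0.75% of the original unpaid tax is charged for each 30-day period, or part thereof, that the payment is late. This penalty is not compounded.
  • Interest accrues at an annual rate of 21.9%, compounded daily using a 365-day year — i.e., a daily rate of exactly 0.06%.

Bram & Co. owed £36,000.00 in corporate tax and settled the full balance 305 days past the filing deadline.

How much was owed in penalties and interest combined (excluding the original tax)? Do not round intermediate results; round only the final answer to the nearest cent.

£10,196.95

Penalty periods: ⌈305/30⌉ = 11; penalty = 11 × 0.75% × £36,000.00 = £2,970.00
Interest: £36,000.00 × ((1 + 0.0006)^305 − 1) = £36,000.00 × 0.20074851… = £7,226.9464…
Penalties + interest = £2,970.0000 + £7,226.9464… = £10,196.95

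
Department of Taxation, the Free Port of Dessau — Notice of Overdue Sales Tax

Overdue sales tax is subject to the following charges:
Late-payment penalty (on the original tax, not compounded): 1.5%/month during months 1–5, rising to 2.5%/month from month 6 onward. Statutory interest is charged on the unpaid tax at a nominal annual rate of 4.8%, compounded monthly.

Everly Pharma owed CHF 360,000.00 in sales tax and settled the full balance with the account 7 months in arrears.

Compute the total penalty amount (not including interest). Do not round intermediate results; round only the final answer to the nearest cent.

CHF 45,000.00

Penalty, months 1–5: 5 × 1.5% × CHF 360,000.00 = CHF 27,000.00
Penalty, months 6–7: 2 × 2.5% × CHF 360,000.00 = CHF 18,000.00
Total penalty = CHF 27,000.00 + CHF 18,000.00 = CHF 45,000.00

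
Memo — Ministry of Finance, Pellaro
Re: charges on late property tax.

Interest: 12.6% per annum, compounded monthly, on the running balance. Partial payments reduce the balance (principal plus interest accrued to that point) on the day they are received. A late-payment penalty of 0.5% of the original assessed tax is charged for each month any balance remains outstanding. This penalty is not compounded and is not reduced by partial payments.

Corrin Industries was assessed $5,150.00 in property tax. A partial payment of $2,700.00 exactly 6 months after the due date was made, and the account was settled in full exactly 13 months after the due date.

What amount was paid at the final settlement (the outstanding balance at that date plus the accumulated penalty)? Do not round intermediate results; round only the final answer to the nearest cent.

Monthly rate = 12.6% ÷ 12 = 1.05%
Balance at month 6: $5,150.0000 × (1 + 0.0105)^6 = $5,483.0870…
After $2,700.00 payment: $5,483.0870… − $2,700.00 = $2,783.0870…
Balance at month 13: $2,783.0870… × (1 + 0.0105)^7 = $2,994.2014…
Penalty: 13 × 0.5% × $5,150.00 = $334.75
Final settlement = outstanding balance + penalty = $2,994.2014… + $334.75 = $3,328.95

$3,328.95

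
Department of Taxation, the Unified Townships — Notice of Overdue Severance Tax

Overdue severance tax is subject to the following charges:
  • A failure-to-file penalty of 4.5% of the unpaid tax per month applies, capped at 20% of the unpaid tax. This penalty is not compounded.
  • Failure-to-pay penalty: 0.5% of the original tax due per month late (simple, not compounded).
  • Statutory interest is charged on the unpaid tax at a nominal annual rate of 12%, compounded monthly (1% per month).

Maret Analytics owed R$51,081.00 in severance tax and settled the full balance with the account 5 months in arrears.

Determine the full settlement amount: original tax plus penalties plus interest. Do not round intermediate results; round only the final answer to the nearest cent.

Failure-to-file: 5 × 4.5% × R$51,081.00 = R$11,493.23…, capped at 20% × R$51,081.00 = R$10,216.20
Failure-to-pay penalty = 0.5% × R$51,081.00 × 5 mo = R$1,277.03…
Interest: R$51,081.00 × ((1 + 0.01)^5 − 1) = R$51,081.00 × 0.0510101… = R$2,605.6444…
Total = R$51,081.00 + R$11,493.2250 + R$2,605.6444… = R$65,179.87

R$65,179.87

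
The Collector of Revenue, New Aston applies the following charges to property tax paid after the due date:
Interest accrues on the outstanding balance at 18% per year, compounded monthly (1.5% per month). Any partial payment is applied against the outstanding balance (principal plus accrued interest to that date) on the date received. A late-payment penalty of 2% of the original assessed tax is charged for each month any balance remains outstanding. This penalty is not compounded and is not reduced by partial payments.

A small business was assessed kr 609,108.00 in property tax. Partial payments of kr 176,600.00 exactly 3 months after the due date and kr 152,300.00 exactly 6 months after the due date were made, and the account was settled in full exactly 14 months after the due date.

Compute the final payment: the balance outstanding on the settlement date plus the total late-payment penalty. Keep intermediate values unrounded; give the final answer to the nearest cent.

Balance at month 3: kr 609,108.0000 × (1 + 0.015)^3 = kr 636,931.0636…
After kr 176,600.00 payment: kr 636,931.0636… − kr 176,600.00 = kr 460,331.0636…
Balance at month 6: kr 460,331.0636… × (1 + 0.015)^3 = kr 481,358.2386…
After kr 152,300.00 payment: kr 481,358.2386… − kr 152,300.00 = kr 329,058.2386…
Balance at month 14: kr 329,058.2386… × (1 + 0.015)^8 = kr 370,681.6663…
Penalty: 14 × 2% × kr 609,108.00 = kr 170,550.24
Final settlement = outstanding balance + penalty = kr 370,681.6663… + kr 170,550.24 = kr 541,231.91

kr 541,231.91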